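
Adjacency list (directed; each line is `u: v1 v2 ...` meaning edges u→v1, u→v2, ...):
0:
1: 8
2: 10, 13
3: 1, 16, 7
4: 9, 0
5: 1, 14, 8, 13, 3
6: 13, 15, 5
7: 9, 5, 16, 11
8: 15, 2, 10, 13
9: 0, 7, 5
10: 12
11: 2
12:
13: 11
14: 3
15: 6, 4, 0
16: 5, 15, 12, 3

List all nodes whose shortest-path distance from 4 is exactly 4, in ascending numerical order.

2, 10, 12, 15

Level 0: 4
Level 1: 0, 9
Level 2: 5, 7
Level 3: 1, 3, 8, 11, 13, 14, 16
Level 4: 2, 10, 12, 15
Level 5: 6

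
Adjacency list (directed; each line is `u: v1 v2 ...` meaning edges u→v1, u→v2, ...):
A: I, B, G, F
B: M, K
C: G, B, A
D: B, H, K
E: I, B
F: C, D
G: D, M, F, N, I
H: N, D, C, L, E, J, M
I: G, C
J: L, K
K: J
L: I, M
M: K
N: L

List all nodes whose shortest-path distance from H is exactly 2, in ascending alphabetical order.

A, B, G, I, K

Level 0: H
Level 1: C, D, E, J, L, M, N
Level 2: A, B, G, I, K
Level 3: F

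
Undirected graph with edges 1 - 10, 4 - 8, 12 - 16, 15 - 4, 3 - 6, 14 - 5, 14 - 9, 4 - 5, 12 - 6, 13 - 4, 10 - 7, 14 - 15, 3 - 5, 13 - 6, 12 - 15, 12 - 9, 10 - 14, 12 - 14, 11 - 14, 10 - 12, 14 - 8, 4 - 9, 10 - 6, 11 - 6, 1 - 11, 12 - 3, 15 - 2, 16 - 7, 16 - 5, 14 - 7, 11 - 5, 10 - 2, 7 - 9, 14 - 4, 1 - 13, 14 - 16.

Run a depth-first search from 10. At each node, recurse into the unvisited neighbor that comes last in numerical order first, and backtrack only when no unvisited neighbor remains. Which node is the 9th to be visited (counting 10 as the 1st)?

Visit 10
10 → 14
14 → 16
16 → 12
12 → 15
15 → 4
4 → 13
13 → 6
6 → 11
11 → 5
5 → 3
11 → 1
4 → 9
9 → 7
4 → 8
15 → 2

Visit order: 10, 14, 16, 12, 15, 4, 13, 6, 11, 5, 3, 1, 9, 7, 8, 2

11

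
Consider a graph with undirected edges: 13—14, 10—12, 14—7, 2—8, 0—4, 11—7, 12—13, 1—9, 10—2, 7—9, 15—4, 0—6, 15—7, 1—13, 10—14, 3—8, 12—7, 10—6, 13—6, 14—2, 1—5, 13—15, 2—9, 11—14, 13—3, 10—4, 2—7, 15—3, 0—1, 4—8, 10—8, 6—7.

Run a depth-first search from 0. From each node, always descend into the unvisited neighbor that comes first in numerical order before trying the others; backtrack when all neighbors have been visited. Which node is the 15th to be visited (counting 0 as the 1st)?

Visit 0
0 → 1
1 → 5
1 → 9
9 → 2
2 → 7
7 → 6
6 → 10
10 → 4
4 → 8
8 → 3
3 → 13
13 → 12
13 → 14
14 → 11
13 → 15

Visit order: 0, 1, 5, 9, 2, 7, 6, 10, 4, 8, 3, 13, 12, 14, 11, 15

11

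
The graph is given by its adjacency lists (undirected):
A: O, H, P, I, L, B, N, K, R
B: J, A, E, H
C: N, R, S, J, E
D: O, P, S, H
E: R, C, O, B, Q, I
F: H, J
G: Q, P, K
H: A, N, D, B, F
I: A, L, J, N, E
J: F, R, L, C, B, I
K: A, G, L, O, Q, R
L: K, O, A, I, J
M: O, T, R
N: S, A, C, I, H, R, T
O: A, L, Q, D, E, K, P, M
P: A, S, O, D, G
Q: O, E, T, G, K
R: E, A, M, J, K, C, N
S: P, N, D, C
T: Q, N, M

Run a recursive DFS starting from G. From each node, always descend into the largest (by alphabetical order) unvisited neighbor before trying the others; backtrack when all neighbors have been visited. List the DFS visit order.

G → Q → T → N → S → P → O → M → R → K → L → J → I → E → C → B → H → F → D → A

Visit G
G → Q
Q → T
T → N
N → S
S → P
P → O
O → M
M → R
R → K
K → L
L → J
J → I
I → E
E → C
E → B
B → H
H → F
H → D
H → A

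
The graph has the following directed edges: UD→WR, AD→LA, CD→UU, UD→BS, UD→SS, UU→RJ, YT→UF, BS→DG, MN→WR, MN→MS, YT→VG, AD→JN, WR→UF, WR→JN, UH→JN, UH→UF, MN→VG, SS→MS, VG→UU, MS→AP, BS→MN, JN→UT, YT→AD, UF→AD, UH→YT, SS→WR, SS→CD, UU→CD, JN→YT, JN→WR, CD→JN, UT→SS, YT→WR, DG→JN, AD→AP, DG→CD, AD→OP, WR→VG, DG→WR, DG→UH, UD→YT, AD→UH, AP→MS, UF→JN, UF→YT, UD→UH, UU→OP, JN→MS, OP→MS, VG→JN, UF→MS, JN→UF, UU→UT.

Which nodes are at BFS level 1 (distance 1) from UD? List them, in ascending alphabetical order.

Level 0: UD
Level 1: BS, SS, UH, WR, YT
Level 2: AD, CD, DG, JN, MN, MS, UF, VG
Level 3: AP, LA, OP, UT, UU
Level 4: RJ

BS, SS, UH, WR, YT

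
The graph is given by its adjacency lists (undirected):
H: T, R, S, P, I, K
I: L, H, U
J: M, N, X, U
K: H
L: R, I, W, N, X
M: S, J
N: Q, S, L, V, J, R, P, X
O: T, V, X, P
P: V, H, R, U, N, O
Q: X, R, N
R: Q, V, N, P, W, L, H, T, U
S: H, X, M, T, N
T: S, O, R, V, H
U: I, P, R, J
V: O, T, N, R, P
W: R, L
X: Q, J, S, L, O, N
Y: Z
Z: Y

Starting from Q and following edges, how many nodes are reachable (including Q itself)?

BFS from Q visits: Q, X, R, N, J, S, L, O, V, P, W, H, T, U, M, I, K
Reachable nodes: 17 of 19 total.

17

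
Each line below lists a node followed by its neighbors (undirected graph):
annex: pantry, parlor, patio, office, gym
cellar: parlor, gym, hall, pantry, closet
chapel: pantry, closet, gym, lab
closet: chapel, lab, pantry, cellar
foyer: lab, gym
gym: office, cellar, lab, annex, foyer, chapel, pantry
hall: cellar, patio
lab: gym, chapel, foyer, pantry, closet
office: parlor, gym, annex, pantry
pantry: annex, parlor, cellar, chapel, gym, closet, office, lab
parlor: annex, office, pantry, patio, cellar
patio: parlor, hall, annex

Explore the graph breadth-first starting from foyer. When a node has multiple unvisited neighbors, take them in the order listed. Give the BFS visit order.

foyer → lab → gym → chapel → pantry → closet → office → cellar → annex → parlor → hall → patio

Visit foyer; enqueue lab, gym → queue [lab, gym]
Visit lab; enqueue chapel, pantry, closet → queue [gym, chapel, pantry, closet]
Visit gym; enqueue office, cellar, annex → queue [chapel, pantry, closet, office, cellar, annex]
Visit chapel → queue [pantry, closet, office, cellar, annex]
Visit pantry; enqueue parlor → queue [closet, office, cellar, annex, parlor]
Visit closet → queue [office, cellar, annex, parlor]
Visit office → queue [cellar, annex, parlor]
Visit cellar; enqueue hall → queue [annex, parlor, hall]
Visit annex; enqueue patio → queue [parlor, hall, patio]
Visit parlor → queue [hall, patio]
Visit hall → queue [patio]
Visit patio → queue []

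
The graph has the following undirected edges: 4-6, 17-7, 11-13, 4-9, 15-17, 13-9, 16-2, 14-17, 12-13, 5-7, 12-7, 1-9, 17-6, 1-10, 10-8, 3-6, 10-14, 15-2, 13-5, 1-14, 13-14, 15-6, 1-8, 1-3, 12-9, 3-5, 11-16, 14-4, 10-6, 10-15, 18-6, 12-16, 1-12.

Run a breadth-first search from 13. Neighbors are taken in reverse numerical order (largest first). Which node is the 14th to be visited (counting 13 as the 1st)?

Visit 13; enqueue 14, 12, 11, 9, 5 → queue [14, 12, 11, 9, 5]
Visit 14; enqueue 17, 10, 4, 1 → queue [12, 11, 9, 5, 17, 10, 4, 1]
Visit 12; enqueue 16, 7 → queue [11, 9, 5, 17, 10, 4, 1, 16, 7]
Visit 11 → queue [9, 5, 17, 10, 4, 1, 16, 7]
Visit 9 → queue [5, 17, 10, 4, 1, 16, 7]
Visit 5; enqueue 3 → queue [17, 10, 4, 1, 16, 7, 3]
Visit 17; enqueue 15, 6 → queue [10, 4, 1, 16, 7, 3, 15, 6]
Visit 10; enqueue 8 → queue [4, 1, 16, 7, 3, 15, 6, 8]
Visit 4 → queue [1, 16, 7, 3, 15, 6, 8]
Visit 1 → queue [16, 7, 3, 15, 6, 8]
Visit 16; enqueue 2 → queue [7, 3, 15, 6, 8, 2]
Visit 7 → queue [3, 15, 6, 8, 2]
Visit 3 → queue [15, 6, 8, 2]
Visit 15 → queue [6, 8, 2]
Visit 6; enqueue 18 → queue [8, 2, 18]
Visit 8 → queue [2, 18]
Visit 2 → queue [18]
Visit 18 → queue []

Visit order: 13, 14, 12, 11, 9, 5, 17, 10, 4, 1, 16, 7, 3, 15, 6, 8, 2, 18

15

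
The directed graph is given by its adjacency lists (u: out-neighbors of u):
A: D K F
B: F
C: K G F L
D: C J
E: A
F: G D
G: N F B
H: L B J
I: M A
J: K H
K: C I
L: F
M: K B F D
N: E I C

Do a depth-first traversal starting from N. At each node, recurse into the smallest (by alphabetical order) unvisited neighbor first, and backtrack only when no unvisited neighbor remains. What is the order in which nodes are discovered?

N C F D J H B L K I A M G E

Visit N
N → C
C → F
F → D
D → J
J → H
H → B
H → L
J → K
K → I
I → A
I → M
F → G
N → E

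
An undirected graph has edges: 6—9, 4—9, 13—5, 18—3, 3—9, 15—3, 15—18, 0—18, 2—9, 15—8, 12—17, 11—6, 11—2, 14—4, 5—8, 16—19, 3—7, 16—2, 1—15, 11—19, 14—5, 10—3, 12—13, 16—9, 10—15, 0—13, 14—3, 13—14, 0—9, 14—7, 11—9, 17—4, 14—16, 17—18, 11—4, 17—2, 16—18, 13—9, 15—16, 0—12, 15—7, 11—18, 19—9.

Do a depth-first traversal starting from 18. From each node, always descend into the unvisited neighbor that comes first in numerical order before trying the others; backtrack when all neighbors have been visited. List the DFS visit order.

18, 0, 9, 2, 11, 4, 14, 3, 7, 15, 1, 8, 5, 13, 12, 17, 10, 16, 19, 6

Visit 18
18 → 0
0 → 9
9 → 2
2 → 11
11 → 4
4 → 14
14 → 3
3 → 7
7 → 15
15 → 1
15 → 8
8 → 5
5 → 13
13 → 12
12 → 17
15 → 10
15 → 16
16 → 19
11 → 6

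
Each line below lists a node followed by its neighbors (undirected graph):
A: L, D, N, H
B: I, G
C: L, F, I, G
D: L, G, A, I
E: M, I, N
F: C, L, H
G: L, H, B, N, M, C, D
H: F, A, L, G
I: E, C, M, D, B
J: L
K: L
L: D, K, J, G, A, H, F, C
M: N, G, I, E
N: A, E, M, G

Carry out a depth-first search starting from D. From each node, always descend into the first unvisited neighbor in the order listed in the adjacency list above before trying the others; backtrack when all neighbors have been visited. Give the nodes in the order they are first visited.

D → L → K → J → G → H → F → C → I → E → M → N → A → B

Visit D
D → L
L → K
L → J
L → G
G → H
H → F
F → C
C → I
I → E
E → M
M → N
N → A
I → B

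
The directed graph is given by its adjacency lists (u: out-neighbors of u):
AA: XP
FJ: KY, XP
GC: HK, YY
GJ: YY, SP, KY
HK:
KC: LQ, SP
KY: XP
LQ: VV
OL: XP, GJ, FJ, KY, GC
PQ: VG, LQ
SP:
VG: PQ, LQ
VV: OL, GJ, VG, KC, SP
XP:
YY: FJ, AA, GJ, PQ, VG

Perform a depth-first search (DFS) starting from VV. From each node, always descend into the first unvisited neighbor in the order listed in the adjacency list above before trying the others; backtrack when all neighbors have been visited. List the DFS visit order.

VV -> OL -> XP -> GJ -> YY -> FJ -> KY -> AA -> PQ -> VG -> LQ -> SP -> GC -> HK -> KC

Visit VV
VV → OL
OL → XP
OL → GJ
GJ → YY
YY → FJ
FJ → KY
YY → AA
YY → PQ
PQ → VG
VG → LQ
GJ → SP
OL → GC
GC → HK
VV → KC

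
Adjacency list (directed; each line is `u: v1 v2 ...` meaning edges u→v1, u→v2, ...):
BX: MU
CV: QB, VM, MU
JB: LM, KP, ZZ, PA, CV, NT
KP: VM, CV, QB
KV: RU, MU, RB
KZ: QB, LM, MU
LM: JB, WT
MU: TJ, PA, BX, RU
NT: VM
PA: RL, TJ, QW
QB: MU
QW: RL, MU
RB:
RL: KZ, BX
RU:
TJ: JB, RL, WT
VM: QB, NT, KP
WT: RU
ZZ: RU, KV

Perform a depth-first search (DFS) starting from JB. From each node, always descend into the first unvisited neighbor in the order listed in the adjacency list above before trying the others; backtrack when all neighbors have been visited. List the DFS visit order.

Visit JB
JB → LM
LM → WT
WT → RU
JB → KP
KP → VM
VM → QB
QB → MU
MU → TJ
TJ → RL
RL → KZ
RL → BX
MU → PA
PA → QW
VM → NT
KP → CV
JB → ZZ
ZZ → KV
KV → RB

JB -> LM -> WT -> RU -> KP -> VM -> QB -> MU -> TJ -> RL -> KZ -> BX -> PA -> QW -> NT -> CV -> ZZ -> KV -> RB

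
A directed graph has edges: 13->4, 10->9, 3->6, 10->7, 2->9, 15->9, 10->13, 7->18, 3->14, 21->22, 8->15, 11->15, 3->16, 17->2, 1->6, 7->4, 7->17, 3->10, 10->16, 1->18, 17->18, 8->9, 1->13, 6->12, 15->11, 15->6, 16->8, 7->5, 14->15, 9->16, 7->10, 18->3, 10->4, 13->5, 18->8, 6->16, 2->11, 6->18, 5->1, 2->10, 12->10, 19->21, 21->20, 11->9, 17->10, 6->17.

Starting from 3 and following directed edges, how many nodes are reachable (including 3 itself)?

18

BFS from 3 visits: 3, 16, 14, 10, 6, 8, 15, 13, 9, 7, 4, 18, 17, 12, 11, 5, 2, 1
Reachable nodes: 18 of 22 total.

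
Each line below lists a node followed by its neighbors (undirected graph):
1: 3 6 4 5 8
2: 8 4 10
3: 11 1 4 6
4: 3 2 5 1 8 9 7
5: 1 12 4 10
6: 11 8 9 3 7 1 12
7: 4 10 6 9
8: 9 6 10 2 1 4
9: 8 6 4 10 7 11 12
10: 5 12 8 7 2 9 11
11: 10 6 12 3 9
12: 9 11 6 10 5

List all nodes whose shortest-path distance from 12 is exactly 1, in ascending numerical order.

Level 0: 12
Level 1: 5, 6, 9, 10, 11
Level 2: 1, 2, 3, 4, 7, 8

5, 6, 9, 10, 11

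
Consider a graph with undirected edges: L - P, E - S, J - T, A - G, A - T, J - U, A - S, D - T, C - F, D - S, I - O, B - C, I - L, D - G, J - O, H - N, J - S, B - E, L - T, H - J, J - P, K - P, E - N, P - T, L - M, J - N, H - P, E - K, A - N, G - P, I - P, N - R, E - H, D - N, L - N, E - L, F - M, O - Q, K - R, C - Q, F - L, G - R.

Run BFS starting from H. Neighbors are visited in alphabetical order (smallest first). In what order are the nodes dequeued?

H E J N P B K L S O T U A D R G I C F M Q

Visit H; enqueue E, J, N, P → queue [E, J, N, P]
Visit E; enqueue B, K, L, S → queue [J, N, P, B, K, L, S]
Visit J; enqueue O, T, U → queue [N, P, B, K, L, S, O, T, U]
Visit N; enqueue A, D, R → queue [P, B, K, L, S, O, T, U, A, D, R]
Visit P; enqueue G, I → queue [B, K, L, S, O, T, U, A, D, R, G, I]
Visit B; enqueue C → queue [K, L, S, O, T, U, A, D, R, G, I, C]
Visit K → queue [L, S, O, T, U, A, D, R, G, I, C]
Visit L; enqueue F, M → queue [S, O, T, U, A, D, R, G, I, C, F, M]
Visit S → queue [O, T, U, A, D, R, G, I, C, F, M]
Visit O; enqueue Q → queue [T, U, A, D, R, G, I, C, F, M, Q]
Visit T → queue [U, A, D, R, G, I, C, F, M, Q]
Visit U → queue [A, D, R, G, I, C, F, M, Q]
Visit A → queue [D, R, G, I, C, F, M, Q]
Visit D → queue [R, G, I, C, F, M, Q]
Visit R → queue [G, I, C, F, M, Q]
Visit G → queue [I, C, F, M, Q]
Visit I → queue [C, F, M, Q]
Visit C → queue [F, M, Q]
Visit F → queue [M, Q]
Visit M → queue [Q]
Visit Q → queue []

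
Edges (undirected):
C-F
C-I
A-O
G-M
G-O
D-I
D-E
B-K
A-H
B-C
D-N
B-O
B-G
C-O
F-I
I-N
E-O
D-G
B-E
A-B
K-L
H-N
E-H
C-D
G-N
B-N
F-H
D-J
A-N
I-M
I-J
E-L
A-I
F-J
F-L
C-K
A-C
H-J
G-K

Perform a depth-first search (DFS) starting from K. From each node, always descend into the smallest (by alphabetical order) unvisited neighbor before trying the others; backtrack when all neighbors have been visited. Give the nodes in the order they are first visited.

K -> B -> A -> C -> D -> E -> H -> F -> I -> J -> M -> G -> N -> O -> L

Visit K
K → B
B → A
A → C
C → D
D → E
E → H
H → F
F → I
I → J
I → M
M → G
G → N
G → O
F → L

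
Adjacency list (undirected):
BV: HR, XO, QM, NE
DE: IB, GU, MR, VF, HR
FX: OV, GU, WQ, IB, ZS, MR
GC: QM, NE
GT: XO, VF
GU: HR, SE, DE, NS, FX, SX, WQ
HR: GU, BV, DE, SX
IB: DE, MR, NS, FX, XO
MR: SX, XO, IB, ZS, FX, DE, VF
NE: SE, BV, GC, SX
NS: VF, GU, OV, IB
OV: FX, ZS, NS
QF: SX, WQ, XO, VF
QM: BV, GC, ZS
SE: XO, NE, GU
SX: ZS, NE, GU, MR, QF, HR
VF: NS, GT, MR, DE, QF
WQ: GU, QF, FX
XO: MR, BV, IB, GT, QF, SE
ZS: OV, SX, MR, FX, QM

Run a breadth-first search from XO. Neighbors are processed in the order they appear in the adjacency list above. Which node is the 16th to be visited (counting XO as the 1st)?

Visit XO; enqueue MR, BV, IB, GT, QF, SE → queue [MR, BV, IB, GT, QF, SE]
Visit MR; enqueue SX, ZS, FX, DE, VF → queue [BV, IB, GT, QF, SE, SX, ZS, FX, DE, VF]
Visit BV; enqueue HR, QM, NE → queue [IB, GT, QF, SE, SX, ZS, FX, DE, VF, HR, QM, NE]
Visit IB; enqueue NS → queue [GT, QF, SE, SX, ZS, FX, DE, VF, HR, QM, NE, NS]
Visit GT → queue [QF, SE, SX, ZS, FX, DE, VF, HR, QM, NE, NS]
Visit QF; enqueue WQ → queue [SE, SX, ZS, FX, DE, VF, HR, QM, NE, NS, WQ]
Visit SE; enqueue GU → queue [SX, ZS, FX, DE, VF, HR, QM, NE, NS, WQ, GU]
Visit SX → queue [ZS, FX, DE, VF, HR, QM, NE, NS, WQ, GU]
Visit ZS; enqueue OV → queue [FX, DE, VF, HR, QM, NE, NS, WQ, GU, OV]
Visit FX → queue [DE, VF, HR, QM, NE, NS, WQ, GU, OV]
Visit DE → queue [VF, HR, QM, NE, NS, WQ, GU, OV]
Visit VF → queue [HR, QM, NE, NS, WQ, GU, OV]
Visit HR → queue [QM, NE, NS, WQ, GU, OV]
Visit QM; enqueue GC → queue [NE, NS, WQ, GU, OV, GC]
Visit NE → queue [NS, WQ, GU, OV, GC]
Visit NS → queue [WQ, GU, OV, GC]
Visit WQ → queue [GU, OV, GC]
Visit GU → queue [OV, GC]
Visit OV → queue [GC]
Visit GC → queue []

Visit order: XO, MR, BV, IB, GT, QF, SE, SX, ZS, FX, DE, VF, HR, QM, NE, NS, WQ, GU, OV, GC

NS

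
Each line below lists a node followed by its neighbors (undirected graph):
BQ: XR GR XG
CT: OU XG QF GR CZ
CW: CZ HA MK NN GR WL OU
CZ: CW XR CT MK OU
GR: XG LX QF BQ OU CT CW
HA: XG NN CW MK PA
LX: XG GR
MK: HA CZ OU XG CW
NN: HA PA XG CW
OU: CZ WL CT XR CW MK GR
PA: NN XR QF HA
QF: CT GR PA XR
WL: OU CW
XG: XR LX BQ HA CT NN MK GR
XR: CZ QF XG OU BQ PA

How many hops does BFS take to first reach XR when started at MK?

2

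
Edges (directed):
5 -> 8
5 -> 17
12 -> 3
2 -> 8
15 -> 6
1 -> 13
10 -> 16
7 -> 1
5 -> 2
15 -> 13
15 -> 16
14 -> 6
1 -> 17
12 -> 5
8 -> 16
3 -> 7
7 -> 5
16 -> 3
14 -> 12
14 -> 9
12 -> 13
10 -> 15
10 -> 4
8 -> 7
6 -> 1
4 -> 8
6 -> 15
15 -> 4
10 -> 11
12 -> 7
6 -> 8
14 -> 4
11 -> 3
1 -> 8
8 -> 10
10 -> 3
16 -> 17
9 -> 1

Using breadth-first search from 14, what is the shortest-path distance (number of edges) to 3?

Level 0: 14
Level 1: 4, 6, 9, 12
Level 2: 1, 3, 5, 7, 8, 13, 15
Level 3: 2, 10, 16, 17
Level 4: 11
3 first appears at level 2.

2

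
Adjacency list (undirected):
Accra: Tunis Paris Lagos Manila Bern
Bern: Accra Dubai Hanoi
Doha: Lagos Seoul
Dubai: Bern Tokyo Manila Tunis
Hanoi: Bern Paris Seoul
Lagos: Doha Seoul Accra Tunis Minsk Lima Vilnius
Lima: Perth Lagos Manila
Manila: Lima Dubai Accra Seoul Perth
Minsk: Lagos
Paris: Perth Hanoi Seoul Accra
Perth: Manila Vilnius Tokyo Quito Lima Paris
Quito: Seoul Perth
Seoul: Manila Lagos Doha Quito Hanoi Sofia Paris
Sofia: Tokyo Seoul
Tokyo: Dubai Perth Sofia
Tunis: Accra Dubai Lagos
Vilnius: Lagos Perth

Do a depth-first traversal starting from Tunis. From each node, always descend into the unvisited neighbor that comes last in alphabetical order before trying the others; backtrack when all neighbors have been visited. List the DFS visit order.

Visit Tunis
Tunis → Lagos
Lagos → Vilnius
Vilnius → Perth
Perth → Tokyo
Tokyo → Sofia
Sofia → Seoul
Seoul → Quito
Seoul → Paris
Paris → Hanoi
Hanoi → Bern
Bern → Dubai
Dubai → Manila
Manila → Lima
Manila → Accra
Seoul → Doha
Lagos → Minsk

Tunis, Lagos, Vilnius, Perth, Tokyo, Sofia, Seoul, Quito, Paris, Hanoi, Bern, Dubai, Manila, Lima, Accra, Doha, Minsk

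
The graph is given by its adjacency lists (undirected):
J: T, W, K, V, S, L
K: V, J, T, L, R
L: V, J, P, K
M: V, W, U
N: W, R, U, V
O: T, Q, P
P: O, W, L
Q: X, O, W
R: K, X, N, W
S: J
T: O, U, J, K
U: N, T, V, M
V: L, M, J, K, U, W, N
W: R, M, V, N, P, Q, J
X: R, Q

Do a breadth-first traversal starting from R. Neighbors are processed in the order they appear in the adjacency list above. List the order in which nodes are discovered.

R → K → X → N → W → V → J → T → L → Q → U → M → P → S → O

Visit R; enqueue K, X, N, W → queue [K, X, N, W]
Visit K; enqueue V, J, T, L → queue [X, N, W, V, J, T, L]
Visit X; enqueue Q → queue [N, W, V, J, T, L, Q]
Visit N; enqueue U → queue [W, V, J, T, L, Q, U]
Visit W; enqueue M, P → queue [V, J, T, L, Q, U, M, P]
Visit V → queue [J, T, L, Q, U, M, P]
Visit J; enqueue S → queue [T, L, Q, U, M, P, S]
Visit T; enqueue O → queue [L, Q, U, M, P, S, O]
Visit L → queue [Q, U, M, P, S, O]
Visit Q → queue [U, M, P, S, O]
Visit U → queue [M, P, S, O]
Visit M → queue [P, S, O]
Visit P → queue [S, O]
Visit S → queue [O]
Visit O → queue []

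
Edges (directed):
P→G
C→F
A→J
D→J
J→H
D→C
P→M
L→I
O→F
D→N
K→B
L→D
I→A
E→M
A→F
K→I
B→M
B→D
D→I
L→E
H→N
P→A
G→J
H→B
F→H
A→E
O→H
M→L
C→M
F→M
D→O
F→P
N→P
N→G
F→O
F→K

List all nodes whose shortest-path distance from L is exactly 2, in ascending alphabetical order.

Level 0: L
Level 1: D, E, I
Level 2: A, C, J, M, N, O
Level 3: F, G, H, P
Level 4: B, K

A, C, J, M, N, O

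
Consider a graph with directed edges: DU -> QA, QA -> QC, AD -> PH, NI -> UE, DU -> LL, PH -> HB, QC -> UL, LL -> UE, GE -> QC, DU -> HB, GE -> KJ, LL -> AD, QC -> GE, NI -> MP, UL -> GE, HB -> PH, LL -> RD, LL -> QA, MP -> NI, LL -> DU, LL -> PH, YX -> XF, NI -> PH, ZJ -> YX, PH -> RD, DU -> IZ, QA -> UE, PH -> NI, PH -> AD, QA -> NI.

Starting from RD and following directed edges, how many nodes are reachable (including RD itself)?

1

BFS from RD visits: RD
Reachable nodes: 1 of 18 total.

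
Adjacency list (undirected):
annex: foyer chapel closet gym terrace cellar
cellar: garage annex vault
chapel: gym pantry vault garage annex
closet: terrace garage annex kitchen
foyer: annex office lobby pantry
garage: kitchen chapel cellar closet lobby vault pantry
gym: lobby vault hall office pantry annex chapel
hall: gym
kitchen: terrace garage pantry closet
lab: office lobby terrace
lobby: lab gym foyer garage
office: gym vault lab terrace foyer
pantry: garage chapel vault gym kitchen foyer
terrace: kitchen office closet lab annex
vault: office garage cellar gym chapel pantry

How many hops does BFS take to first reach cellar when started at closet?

2

Level 0: closet
Level 1: annex, garage, kitchen, terrace
Level 2: cellar, chapel, foyer, gym, lab, lobby, office, pantry, vault
Level 3: hall
cellar first appears at level 2.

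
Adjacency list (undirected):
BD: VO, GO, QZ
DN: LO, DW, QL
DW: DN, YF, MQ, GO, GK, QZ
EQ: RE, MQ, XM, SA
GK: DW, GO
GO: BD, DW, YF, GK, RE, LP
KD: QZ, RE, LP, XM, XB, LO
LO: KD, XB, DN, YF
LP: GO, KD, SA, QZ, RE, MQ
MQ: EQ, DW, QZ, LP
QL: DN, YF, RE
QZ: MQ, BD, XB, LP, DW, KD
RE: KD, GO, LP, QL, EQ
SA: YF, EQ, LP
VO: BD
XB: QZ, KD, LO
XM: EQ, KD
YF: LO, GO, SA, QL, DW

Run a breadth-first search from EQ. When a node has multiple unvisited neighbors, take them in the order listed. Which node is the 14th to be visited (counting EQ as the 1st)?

LO

Visit EQ; enqueue RE, MQ, XM, SA → queue [RE, MQ, XM, SA]
Visit RE; enqueue KD, GO, LP, QL → queue [MQ, XM, SA, KD, GO, LP, QL]
Visit MQ; enqueue DW, QZ → queue [XM, SA, KD, GO, LP, QL, DW, QZ]
Visit XM → queue [SA, KD, GO, LP, QL, DW, QZ]
Visit SA; enqueue YF → queue [KD, GO, LP, QL, DW, QZ, YF]
Visit KD; enqueue XB, LO → queue [GO, LP, QL, DW, QZ, YF, XB, LO]
Visit GO; enqueue BD, GK → queue [LP, QL, DW, QZ, YF, XB, LO, BD, GK]
Visit LP → queue [QL, DW, QZ, YF, XB, LO, BD, GK]
Visit QL; enqueue DN → queue [DW, QZ, YF, XB, LO, BD, GK, DN]
Visit DW → queue [QZ, YF, XB, LO, BD, GK, DN]
Visit QZ → queue [YF, XB, LO, BD, GK, DN]
Visit YF → queue [XB, LO, BD, GK, DN]
Visit XB → queue [LO, BD, GK, DN]
Visit LO → queue [BD, GK, DN]
Visit BD; enqueue VO → queue [GK, DN, VO]
Visit GK → queue [DN, VO]
Visit DN → queue [VO]
Visit VO → queue []

Visit order: EQ, RE, MQ, XM, SA, KD, GO, LP, QL, DW, QZ, YF, XB, LO, BD, GK, DN, VO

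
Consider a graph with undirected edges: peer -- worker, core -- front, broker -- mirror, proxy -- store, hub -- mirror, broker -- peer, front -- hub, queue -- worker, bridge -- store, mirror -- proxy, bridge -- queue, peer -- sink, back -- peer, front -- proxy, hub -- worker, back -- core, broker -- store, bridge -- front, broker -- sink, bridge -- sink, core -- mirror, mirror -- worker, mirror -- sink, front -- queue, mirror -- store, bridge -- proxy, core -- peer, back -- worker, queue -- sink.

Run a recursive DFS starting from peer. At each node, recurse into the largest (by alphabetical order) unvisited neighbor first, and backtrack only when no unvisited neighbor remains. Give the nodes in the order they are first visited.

peer -> worker -> queue -> sink -> mirror -> store -> proxy -> front -> hub -> core -> back -> bridge -> broker

Visit peer
peer → worker
worker → queue
queue → sink
sink → mirror
mirror → store
store → proxy
proxy → front
front → hub
front → core
core → back
front → bridge
store → broker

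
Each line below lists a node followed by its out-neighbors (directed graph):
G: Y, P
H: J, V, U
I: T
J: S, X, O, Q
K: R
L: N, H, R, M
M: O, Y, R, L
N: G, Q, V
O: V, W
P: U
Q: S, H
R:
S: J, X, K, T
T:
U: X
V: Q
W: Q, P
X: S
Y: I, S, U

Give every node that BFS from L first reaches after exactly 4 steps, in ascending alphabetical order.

Level 0: L
Level 1: H, M, N, R
Level 2: G, J, O, Q, U, V, Y
Level 3: I, P, S, W, X
Level 4: K, T

K, T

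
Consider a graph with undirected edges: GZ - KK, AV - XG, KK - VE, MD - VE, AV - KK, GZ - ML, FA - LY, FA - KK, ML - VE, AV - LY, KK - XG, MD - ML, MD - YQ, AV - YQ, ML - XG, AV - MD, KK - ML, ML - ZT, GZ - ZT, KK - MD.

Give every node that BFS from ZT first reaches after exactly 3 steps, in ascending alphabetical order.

AV, FA, YQ

Level 0: ZT
Level 1: GZ, ML
Level 2: KK, MD, VE, XG
Level 3: AV, FA, YQ
Level 4: LY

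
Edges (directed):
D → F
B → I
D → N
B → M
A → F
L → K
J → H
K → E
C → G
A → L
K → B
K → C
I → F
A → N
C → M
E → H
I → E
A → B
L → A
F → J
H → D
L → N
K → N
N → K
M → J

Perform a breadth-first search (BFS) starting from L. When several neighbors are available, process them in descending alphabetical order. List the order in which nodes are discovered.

L -> N -> K -> A -> E -> C -> B -> F -> H -> M -> G -> I -> J -> D

Visit L; enqueue N, K, A → queue [N, K, A]
Visit N → queue [K, A]
Visit K; enqueue E, C, B → queue [A, E, C, B]
Visit A; enqueue F → queue [E, C, B, F]
Visit E; enqueue H → queue [C, B, F, H]
Visit C; enqueue M, G → queue [B, F, H, M, G]
Visit B; enqueue I → queue [F, H, M, G, I]
Visit F; enqueue J → queue [H, M, G, I, J]
Visit H; enqueue D → queue [M, G, I, J, D]
Visit M → queue [G, I, J, D]
Visit G → queue [I, J, D]
Visit I → queue [J, D]
Visit J → queue [D]
Visit D → queue []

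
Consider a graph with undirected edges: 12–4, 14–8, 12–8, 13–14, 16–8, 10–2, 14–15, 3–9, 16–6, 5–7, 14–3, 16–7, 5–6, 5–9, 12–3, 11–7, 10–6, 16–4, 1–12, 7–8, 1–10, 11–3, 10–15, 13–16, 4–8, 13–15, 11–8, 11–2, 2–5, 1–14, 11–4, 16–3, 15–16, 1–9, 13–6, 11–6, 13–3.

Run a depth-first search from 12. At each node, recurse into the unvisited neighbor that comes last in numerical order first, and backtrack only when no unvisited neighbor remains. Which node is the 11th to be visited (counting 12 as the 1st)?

Visit 12
12 → 8
8 → 16
16 → 15
15 → 14
14 → 13
13 → 6
6 → 11
11 → 7
7 → 5
5 → 9
9 → 3
9 → 1
1 → 10
10 → 2
11 → 4

Visit order: 12, 8, 16, 15, 14, 13, 6, 11, 7, 5, 9, 3, 1, 10, 2, 4

9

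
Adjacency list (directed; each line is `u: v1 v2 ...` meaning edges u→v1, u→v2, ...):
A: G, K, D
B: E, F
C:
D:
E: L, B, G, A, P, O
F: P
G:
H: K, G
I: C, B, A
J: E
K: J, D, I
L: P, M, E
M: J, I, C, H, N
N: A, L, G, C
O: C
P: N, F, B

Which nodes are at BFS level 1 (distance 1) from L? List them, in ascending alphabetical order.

Level 0: L
Level 1: E, M, P
Level 2: A, B, C, F, G, H, I, J, N, O
Level 3: D, K

E, M, P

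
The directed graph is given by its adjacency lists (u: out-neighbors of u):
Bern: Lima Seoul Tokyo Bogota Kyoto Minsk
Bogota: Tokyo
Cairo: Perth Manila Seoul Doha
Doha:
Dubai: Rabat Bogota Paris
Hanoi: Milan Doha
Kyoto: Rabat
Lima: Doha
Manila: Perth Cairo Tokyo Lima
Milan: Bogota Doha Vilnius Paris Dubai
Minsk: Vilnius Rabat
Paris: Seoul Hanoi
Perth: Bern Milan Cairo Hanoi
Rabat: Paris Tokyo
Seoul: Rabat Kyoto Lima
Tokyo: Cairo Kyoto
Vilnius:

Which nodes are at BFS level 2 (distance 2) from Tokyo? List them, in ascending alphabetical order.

Level 0: Tokyo
Level 1: Cairo, Kyoto
Level 2: Doha, Manila, Perth, Rabat, Seoul
Level 3: Bern, Hanoi, Lima, Milan, Paris
Level 4: Bogota, Dubai, Minsk, Vilnius

Doha, Manila, Perth, Rabat, Seoul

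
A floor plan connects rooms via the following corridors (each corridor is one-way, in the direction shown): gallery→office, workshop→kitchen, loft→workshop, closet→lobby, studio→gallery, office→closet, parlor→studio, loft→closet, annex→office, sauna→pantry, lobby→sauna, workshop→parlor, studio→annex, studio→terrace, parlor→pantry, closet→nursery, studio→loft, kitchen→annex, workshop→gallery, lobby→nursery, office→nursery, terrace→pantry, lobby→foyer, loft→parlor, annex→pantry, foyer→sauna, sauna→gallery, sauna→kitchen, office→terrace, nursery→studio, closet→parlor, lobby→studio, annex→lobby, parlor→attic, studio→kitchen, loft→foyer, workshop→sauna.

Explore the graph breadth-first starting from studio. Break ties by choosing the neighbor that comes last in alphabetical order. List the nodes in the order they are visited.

studio -> terrace -> loft -> kitchen -> gallery -> annex -> pantry -> workshop -> parlor -> foyer -> closet -> office -> lobby -> sauna -> attic -> nursery

Visit studio; enqueue terrace, loft, kitchen, gallery, annex → queue [terrace, loft, kitchen, gallery, annex]
Visit terrace; enqueue pantry → queue [loft, kitchen, gallery, annex, pantry]
Visit loft; enqueue workshop, parlor, foyer, closet → queue [kitchen, gallery, annex, pantry, workshop, parlor, foyer, closet]
Visit kitchen → queue [gallery, annex, pantry, workshop, parlor, foyer, closet]
Visit gallery; enqueue office → queue [annex, pantry, workshop, parlor, foyer, closet, office]
Visit annex; enqueue lobby → queue [pantry, workshop, parlor, foyer, closet, office, lobby]
Visit pantry → queue [workshop, parlor, foyer, closet, office, lobby]
Visit workshop; enqueue sauna → queue [parlor, foyer, closet, office, lobby, sauna]
Visit parlor; enqueue attic → queue [foyer, closet, office, lobby, sauna, attic]
Visit foyer → queue [closet, office, lobby, sauna, attic]
Visit closet; enqueue nursery → queue [office, lobby, sauna, attic, nursery]
Visit office → queue [lobby, sauna, attic, nursery]
Visit lobby → queue [sauna, attic, nursery]
Visit sauna → queue [attic, nursery]
Visit attic → queue [nursery]
Visit nursery → queue []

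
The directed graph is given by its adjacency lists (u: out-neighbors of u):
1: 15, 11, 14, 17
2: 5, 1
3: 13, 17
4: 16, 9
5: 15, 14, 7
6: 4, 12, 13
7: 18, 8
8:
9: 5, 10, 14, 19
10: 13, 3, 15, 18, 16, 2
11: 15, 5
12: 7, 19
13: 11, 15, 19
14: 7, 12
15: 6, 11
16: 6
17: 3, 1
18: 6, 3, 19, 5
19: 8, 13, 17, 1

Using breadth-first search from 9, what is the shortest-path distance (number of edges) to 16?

Level 0: 9
Level 1: 5, 10, 14, 19
Level 2: 1, 2, 3, 7, 8, 12, 13, 15, 16, 17, 18
Level 3: 6, 11
Level 4: 4
16 first appears at level 2.

2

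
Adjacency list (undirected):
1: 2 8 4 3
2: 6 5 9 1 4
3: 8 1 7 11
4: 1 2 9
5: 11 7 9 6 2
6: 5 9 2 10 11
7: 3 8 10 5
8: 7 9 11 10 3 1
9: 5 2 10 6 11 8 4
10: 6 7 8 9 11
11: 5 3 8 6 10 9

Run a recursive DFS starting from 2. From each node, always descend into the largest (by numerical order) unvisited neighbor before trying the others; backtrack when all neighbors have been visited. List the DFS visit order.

2 → 9 → 11 → 10 → 8 → 7 → 5 → 6 → 3 → 1 → 4

Visit 2
2 → 9
9 → 11
11 → 10
10 → 8
8 → 7
7 → 5
5 → 6
7 → 3
3 → 1
1 → 4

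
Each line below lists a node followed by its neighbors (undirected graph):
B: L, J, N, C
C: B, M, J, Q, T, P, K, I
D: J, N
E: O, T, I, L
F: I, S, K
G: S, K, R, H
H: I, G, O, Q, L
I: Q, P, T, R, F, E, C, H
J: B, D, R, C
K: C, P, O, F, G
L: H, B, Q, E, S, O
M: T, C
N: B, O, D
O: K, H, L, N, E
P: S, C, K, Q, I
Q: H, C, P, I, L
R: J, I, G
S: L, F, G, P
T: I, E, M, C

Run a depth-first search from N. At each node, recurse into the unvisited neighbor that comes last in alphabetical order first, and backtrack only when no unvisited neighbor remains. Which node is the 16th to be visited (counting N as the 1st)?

B

Visit N
N → O
O → L
L → S
S → P
P → Q
Q → I
I → T
T → M
M → C
C → K
K → G
G → R
R → J
J → D
J → B
G → H
K → F
T → E

Visit order: N, O, L, S, P, Q, I, T, M, C, K, G, R, J, D, B, H, F, E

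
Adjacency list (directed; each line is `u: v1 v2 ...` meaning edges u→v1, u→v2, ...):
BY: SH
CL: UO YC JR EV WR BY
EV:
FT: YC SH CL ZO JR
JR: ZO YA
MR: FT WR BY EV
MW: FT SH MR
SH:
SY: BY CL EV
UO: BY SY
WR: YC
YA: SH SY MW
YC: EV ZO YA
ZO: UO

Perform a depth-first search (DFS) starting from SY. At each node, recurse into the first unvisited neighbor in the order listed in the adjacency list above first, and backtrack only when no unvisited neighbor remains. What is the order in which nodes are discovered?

Visit SY
SY → BY
BY → SH
SY → CL
CL → UO
CL → YC
YC → EV
YC → ZO
YC → YA
YA → MW
MW → FT
FT → JR
MW → MR
MR → WR

SY, BY, SH, CL, UO, YC, EV, ZO, YA, MW, FT, JR, MR, WR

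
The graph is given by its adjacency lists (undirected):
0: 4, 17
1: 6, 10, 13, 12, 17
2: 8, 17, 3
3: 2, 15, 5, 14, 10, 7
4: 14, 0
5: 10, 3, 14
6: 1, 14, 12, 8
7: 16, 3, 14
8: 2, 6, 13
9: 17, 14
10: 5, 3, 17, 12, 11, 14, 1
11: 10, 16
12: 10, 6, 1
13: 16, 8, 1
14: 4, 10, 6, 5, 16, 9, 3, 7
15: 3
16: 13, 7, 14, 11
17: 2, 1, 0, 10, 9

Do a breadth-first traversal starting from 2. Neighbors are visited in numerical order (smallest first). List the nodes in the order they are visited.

Visit 2; enqueue 3, 8, 17 → queue [3, 8, 17]
Visit 3; enqueue 5, 7, 10, 14, 15 → queue [8, 17, 5, 7, 10, 14, 15]
Visit 8; enqueue 6, 13 → queue [17, 5, 7, 10, 14, 15, 6, 13]
Visit 17; enqueue 0, 1, 9 → queue [5, 7, 10, 14, 15, 6, 13, 0, 1, 9]
Visit 5 → queue [7, 10, 14, 15, 6, 13, 0, 1, 9]
Visit 7; enqueue 16 → queue [10, 14, 15, 6, 13, 0, 1, 9, 16]
Visit 10; enqueue 11, 12 → queue [14, 15, 6, 13, 0, 1, 9, 16, 11, 12]
Visit 14; enqueue 4 → queue [15, 6, 13, 0, 1, 9, 16, 11, 12, 4]
Visit 15 → queue [6, 13, 0, 1, 9, 16, 11, 12, 4]
Visit 6 → queue [13, 0, 1, 9, 16, 11, 12, 4]
Visit 13 → queue [0, 1, 9, 16, 11, 12, 4]
Visit 0 → queue [1, 9, 16, 11, 12, 4]
Visit 1 → queue [9, 16, 11, 12, 4]
Visit 9 → queue [16, 11, 12, 4]
Visit 16 → queue [11, 12, 4]
Visit 11 → queue [12, 4]
Visit 12 → queue [4]
Visit 4 → queue []

2 3 8 17 5 7 10 14 15 6 13 0 1 9 16 11 12 4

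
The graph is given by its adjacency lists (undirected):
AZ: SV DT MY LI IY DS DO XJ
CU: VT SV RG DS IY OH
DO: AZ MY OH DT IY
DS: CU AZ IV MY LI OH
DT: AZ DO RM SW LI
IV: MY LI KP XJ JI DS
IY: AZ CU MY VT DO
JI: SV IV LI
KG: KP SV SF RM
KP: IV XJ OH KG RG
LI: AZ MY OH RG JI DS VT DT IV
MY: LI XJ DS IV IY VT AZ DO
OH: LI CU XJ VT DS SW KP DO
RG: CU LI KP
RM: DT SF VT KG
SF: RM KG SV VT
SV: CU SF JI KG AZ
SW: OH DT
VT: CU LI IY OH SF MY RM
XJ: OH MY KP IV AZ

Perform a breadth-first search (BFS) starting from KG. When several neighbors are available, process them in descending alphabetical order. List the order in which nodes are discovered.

KG -> SV -> SF -> RM -> KP -> JI -> CU -> AZ -> VT -> DT -> XJ -> RG -> OH -> IV -> LI -> IY -> DS -> MY -> DO -> SW

Visit KG; enqueue SV, SF, RM, KP → queue [SV, SF, RM, KP]
Visit SV; enqueue JI, CU, AZ → queue [SF, RM, KP, JI, CU, AZ]
Visit SF; enqueue VT → queue [RM, KP, JI, CU, AZ, VT]
Visit RM; enqueue DT → queue [KP, JI, CU, AZ, VT, DT]
Visit KP; enqueue XJ, RG, OH, IV → queue [JI, CU, AZ, VT, DT, XJ, RG, OH, IV]
Visit JI; enqueue LI → queue [CU, AZ, VT, DT, XJ, RG, OH, IV, LI]
Visit CU; enqueue IY, DS → queue [AZ, VT, DT, XJ, RG, OH, IV, LI, IY, DS]
Visit AZ; enqueue MY, DO → queue [VT, DT, XJ, RG, OH, IV, LI, IY, DS, MY, DO]
Visit VT → queue [DT, XJ, RG, OH, IV, LI, IY, DS, MY, DO]
Visit DT; enqueue SW → queue [XJ, RG, OH, IV, LI, IY, DS, MY, DO, SW]
Visit XJ → queue [RG, OH, IV, LI, IY, DS, MY, DO, SW]
Visit RG → queue [OH, IV, LI, IY, DS, MY, DO, SW]
Visit OH → queue [IV, LI, IY, DS, MY, DO, SW]
Visit IV → queue [LI, IY, DS, MY, DO, SW]
Visit LI → queue [IY, DS, MY, DO, SW]
Visit IY → queue [DS, MY, DO, SW]
Visit DS → queue [MY, DO, SW]
Visit MY → queue [DO, SW]
Visit DO → queue [SW]
Visit SW → queue []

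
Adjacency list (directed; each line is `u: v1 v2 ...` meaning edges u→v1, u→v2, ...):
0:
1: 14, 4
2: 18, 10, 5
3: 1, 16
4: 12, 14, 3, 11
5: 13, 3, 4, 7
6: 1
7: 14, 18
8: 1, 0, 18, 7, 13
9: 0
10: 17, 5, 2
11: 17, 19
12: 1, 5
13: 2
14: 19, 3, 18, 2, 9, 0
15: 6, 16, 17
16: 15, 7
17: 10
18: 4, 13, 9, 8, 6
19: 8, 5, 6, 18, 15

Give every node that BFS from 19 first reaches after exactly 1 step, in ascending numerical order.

5, 6, 8, 15, 18

Level 0: 19
Level 1: 5, 6, 8, 15, 18
Level 2: 0, 1, 3, 4, 7, 9, 13, 16, 17
Level 3: 2, 10, 11, 12, 14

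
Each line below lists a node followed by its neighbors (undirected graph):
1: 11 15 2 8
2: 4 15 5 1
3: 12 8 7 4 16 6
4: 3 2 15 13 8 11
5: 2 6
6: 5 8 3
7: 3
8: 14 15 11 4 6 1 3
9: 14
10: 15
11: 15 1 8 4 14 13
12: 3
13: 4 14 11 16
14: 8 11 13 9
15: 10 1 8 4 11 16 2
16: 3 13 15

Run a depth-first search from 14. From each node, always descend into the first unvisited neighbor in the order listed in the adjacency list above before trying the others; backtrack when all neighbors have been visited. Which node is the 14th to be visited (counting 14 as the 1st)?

5

Visit 14
14 → 8
8 → 15
15 → 10
15 → 1
1 → 11
11 → 4
4 → 3
3 → 12
3 → 7
3 → 16
16 → 13
3 → 6
6 → 5
5 → 2
14 → 9

Visit order: 14, 8, 15, 10, 1, 11, 4, 3, 12, 7, 16, 13, 6, 5, 2, 9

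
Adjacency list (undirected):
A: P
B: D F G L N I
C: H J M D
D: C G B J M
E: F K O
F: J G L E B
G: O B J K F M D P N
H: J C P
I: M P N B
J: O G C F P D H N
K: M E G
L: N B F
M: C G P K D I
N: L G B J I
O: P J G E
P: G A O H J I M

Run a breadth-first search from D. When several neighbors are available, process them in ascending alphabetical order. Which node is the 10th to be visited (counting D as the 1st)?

N

Visit D; enqueue B, C, G, J, M → queue [B, C, G, J, M]
Visit B; enqueue F, I, L, N → queue [C, G, J, M, F, I, L, N]
Visit C; enqueue H → queue [G, J, M, F, I, L, N, H]
Visit G; enqueue K, O, P → queue [J, M, F, I, L, N, H, K, O, P]
Visit J → queue [M, F, I, L, N, H, K, O, P]
Visit M → queue [F, I, L, N, H, K, O, P]
Visit F; enqueue E → queue [I, L, N, H, K, O, P, E]
Visit I → queue [L, N, H, K, O, P, E]
Visit L → queue [N, H, K, O, P, E]
Visit N → queue [H, K, O, P, E]
Visit H → queue [K, O, P, E]
Visit K → queue [O, P, E]
Visit O → queue [P, E]
Visit P; enqueue A → queue [E, A]
Visit E → queue [A]
Visit A → queue []

Visit order: D, B, C, G, J, M, F, I, L, N, H, K, O, P, E, A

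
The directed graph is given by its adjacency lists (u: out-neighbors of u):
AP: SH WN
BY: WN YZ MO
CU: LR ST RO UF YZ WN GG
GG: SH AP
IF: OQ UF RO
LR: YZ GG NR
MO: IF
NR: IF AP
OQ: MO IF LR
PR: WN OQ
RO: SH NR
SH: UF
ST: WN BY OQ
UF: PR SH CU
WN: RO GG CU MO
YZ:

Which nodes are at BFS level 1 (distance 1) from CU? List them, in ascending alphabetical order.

GG, LR, RO, ST, UF, WN, YZ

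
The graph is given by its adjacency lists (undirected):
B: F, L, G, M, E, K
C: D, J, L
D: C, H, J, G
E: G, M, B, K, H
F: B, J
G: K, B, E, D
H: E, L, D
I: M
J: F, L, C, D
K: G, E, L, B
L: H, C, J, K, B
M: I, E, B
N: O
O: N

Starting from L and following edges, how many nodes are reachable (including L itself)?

12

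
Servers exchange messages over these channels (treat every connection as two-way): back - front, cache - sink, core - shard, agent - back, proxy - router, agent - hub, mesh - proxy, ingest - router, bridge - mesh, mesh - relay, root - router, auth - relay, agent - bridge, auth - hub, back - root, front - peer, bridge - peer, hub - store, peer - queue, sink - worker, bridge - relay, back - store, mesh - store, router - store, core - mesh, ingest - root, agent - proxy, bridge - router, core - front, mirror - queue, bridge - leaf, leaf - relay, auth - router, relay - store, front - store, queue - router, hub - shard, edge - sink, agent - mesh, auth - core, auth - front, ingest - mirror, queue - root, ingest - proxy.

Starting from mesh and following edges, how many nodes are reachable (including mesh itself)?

19

BFS from mesh visits: mesh, agent, bridge, core, proxy, relay, store, back, hub, leaf, peer, router, auth, front, shard, ingest, root, queue, mirror
Reachable nodes: 19 of 23 total.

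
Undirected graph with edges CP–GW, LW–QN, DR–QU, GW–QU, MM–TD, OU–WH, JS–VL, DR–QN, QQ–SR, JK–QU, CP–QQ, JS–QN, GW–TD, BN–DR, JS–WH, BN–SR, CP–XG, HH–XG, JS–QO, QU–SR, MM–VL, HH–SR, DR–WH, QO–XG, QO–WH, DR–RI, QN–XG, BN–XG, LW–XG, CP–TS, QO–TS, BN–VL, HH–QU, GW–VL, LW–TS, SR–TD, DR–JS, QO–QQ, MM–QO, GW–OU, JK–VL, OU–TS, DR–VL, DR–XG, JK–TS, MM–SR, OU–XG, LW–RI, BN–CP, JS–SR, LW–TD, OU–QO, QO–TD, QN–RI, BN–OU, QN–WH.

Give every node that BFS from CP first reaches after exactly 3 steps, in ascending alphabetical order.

Level 0: CP
Level 1: BN, GW, QQ, TS, XG
Level 2: DR, HH, JK, LW, OU, QN, QO, QU, SR, TD, VL
Level 3: JS, MM, RI, WH

JS, MM, RI, WH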